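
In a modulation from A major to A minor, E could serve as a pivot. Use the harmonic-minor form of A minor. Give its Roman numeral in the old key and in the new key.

V in A major; V in A minor

The scale of A major is A B C# D E F# G#; E is degree 5, and the triad built there (E-G#-B) is major, so it is V.
The scale of A minor (harmonic minor) is A B C D E F G#; E is degree 5, and the triad built there (E-G#-B) is major, so it is V.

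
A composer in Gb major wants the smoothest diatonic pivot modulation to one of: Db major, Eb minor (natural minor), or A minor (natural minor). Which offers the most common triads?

Eb minor

Triads of Gb major: Gb (I), Abm (ii), Bbm (iii), Cb (IV), Db (V), Ebm (vi), Fdim (vii°).
Db major shares 4: Gb, Bbm, Db, Ebm.
Eb minor (natural minor) shares 7: Gb, Abm, Bbm, Cb, Db, Ebm, Fdim.
A minor (natural minor) shares 0: none.
The most common triads (7) are shared with Eb minor.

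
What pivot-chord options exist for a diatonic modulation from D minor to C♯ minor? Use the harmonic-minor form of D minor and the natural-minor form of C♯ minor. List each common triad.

Triads in D minor (harmonic minor): D minor (i), E diminished (ii°), F augmented (III+), G minor (iv), A major (V), B♭ major (VI), C♯ diminished (vii°).
Triads in C♯ minor (natural minor): C♯ minor (i), D♯ diminished (ii°), E major (III), F♯ minor (iv), G♯ minor (v), A major (VI), B major (VII).
Shared triads with their functions: A major (V in D minor, VI in C♯ minor).

A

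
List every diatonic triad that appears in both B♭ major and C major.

Triads in B♭ major: B♭ major (I), C minor (ii), D minor (iii), E♭ major (IV), F major (V), G minor (vi), A diminished (vii°).
Triads in C major: C major (I), D minor (ii), E minor (iii), F major (IV), G major (V), A minor (vi), B diminished (vii°).
Shared triads with their functions: D minor (iii in B♭ major, ii in C major); F major (V in B♭ major, IV in C major).

Dm, F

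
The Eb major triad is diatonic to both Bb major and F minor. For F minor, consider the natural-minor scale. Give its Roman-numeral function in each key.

IV in Bb major; VII in F minor

The scale of Bb major is Bb C D Eb F G A; Eb is degree 4, and the triad built there (Eb-G-Bb) is major, so it is IV.
The scale of F minor (natural minor) is F G Ab Bb C Db Eb; Eb is degree 7, and the triad built there (Eb-G-Bb) is major, so it is VII.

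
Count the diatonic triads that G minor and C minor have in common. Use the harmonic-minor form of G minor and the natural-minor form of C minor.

Diatonic triads of G minor (harmonic minor): Gm (i), Adim (ii°), Bbaug (III+), Cm (iv), D (V), Eb (VI), F#dim (vii°).
Diatonic triads of C minor (natural minor): Cm (i), Ddim (ii°), Eb (III), Fm (iv), Gm (v), Ab (VI), Bb (VII).
Matching root and quality in both lists: Gm, Cm, Eb.
That gives 3 common triads.

3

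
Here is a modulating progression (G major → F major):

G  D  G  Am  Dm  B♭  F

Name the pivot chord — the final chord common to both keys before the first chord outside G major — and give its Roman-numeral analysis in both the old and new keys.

Am — ii in G major, iii in F major

Chords diatonic to G major: G, Am, Bm, C, D, Em, F♯dim.
Reading the progression, the first chord not in that set is Dm, so the modulation leaves G major there.
The chord immediately before Dm is Am, which is diatonic to both keys: ii in G major and iii in F major.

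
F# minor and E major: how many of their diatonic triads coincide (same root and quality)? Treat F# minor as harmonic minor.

1

Diatonic triads of F# minor (harmonic minor): F#m (i), G#dim (ii°), Aaug (III+), Bm (iv), C# (V), D (VI), E#dim (vii°).
Diatonic triads of E major: E (I), F#m (ii), G#m (iii), A (IV), B (V), C#m (vi), D#dim (vii°).
Matching root and quality in both lists: F#m.
That gives 1 common triad.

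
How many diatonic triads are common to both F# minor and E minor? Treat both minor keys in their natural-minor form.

2

Diatonic triads of F# minor (natural minor): F# minor (i), G# diminished (ii°), A major (III), B minor (iv), C# minor (v), D major (VI), E major (VII).
Diatonic triads of E minor (natural minor): E minor (i), F# diminished (ii°), G major (III), A minor (iv), B minor (v), C major (VI), D major (VII).
Matching root and quality in both lists: B minor, D major.
That gives 2 common triads.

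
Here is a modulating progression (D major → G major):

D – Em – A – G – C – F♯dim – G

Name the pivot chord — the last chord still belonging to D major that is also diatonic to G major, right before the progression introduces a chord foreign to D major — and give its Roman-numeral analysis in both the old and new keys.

Chords diatonic to D major: D, Em, F♯m, G, A, Bm, C♯dim.
Reading the progression, the first chord not in that set is C, so the modulation leaves D major there.
The chord immediately before C is G, which is diatonic to both keys: IV in D major and I in G major.

G — IV in D major, I in G major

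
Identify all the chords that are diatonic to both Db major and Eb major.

Triads in Db major: Db (I), Ebm (ii), Fm (iii), Gb (IV), Ab (V), Bbm (vi), Cdim (vii°).
Triads in Eb major: Eb (I), Fm (ii), Gm (iii), Ab (IV), Bb (V), Cm (vi), Ddim (vii°).
Shared triads with their functions: Fm (iii in Db major, ii in Eb major); Ab (V in Db major, IV in Eb major).

Fm, Ab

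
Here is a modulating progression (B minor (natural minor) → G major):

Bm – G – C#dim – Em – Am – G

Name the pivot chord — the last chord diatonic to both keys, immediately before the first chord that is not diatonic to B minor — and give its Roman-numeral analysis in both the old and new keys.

Chords diatonic to B minor: Bm, C#dim, D, Em, F#m, G, A.
Reading the progression, the first chord not in that set is Am, so the modulation leaves B minor there.
The chord immediately before Am is Em, which is diatonic to both keys: iv in B minor and vi in G major.

Em — iv in B minor, vi in G major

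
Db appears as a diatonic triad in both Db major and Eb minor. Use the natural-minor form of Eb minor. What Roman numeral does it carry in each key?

The scale of Db major is Db Eb F Gb Ab Bb C; Db is degree 1, and the triad built there (Db-F-Ab) is major, so it is I.
The scale of Eb minor (natural minor) is Eb F Gb Ab Bb Cb Db; Db is degree 7, and the triad built there (Db-F-Ab) is major, so it is VII.

I in Db major; VII in Eb minor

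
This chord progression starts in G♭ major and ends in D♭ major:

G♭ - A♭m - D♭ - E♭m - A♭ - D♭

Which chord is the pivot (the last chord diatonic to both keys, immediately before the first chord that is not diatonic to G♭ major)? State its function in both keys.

Chords diatonic to G♭ major: G♭, A♭m, B♭m, C♭, D♭, E♭m, Fdim.
Reading the progression, the first chord not in that set is A♭, so the modulation leaves G♭ major there.
The chord immediately before A♭ is E♭m, which is diatonic to both keys: vi in G♭ major and ii in D♭ major.

E♭m — vi in G♭ major, ii in D♭ major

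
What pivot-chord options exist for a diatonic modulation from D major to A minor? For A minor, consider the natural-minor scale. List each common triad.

Em, G

Triads in D major: D major (I), E minor (ii), F# minor (iii), G major (IV), A major (V), B minor (vi), C# diminished (vii°).
Triads in A minor (natural minor): A minor (i), B diminished (ii°), C major (III), D minor (iv), E minor (v), F major (VI), G major (VII).
Shared triads with their functions: E minor (ii in D major, v in A minor); G major (IV in D major, VII in A minor).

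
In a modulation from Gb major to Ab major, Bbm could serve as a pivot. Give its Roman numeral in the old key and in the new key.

The scale of Gb major is Gb Ab Bb Cb Db Eb F; Bb is degree 3, and the triad built there (Bb-Db-F) is minor, so it is iii.
The scale of Ab major is Ab Bb C Db Eb F G; Bb is degree 2, and the triad built there (Bb-Db-F) is minor, so it is ii.

iii in Gb major; ii in Ab major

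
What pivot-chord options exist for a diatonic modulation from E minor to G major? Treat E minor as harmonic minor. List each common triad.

Triads in E minor (harmonic minor): Em (i), F♯dim (ii°), Gaug (III+), Am (iv), B (V), C (VI), D♯dim (vii°).
Triads in G major: G (I), Am (ii), Bm (iii), C (IV), D (V), Em (vi), F♯dim (vii°).
Shared triads with their functions: Em (i in E minor, vi in G major); F♯dim (ii° in E minor, vii° in G major); Am (iv in E minor, ii in G major); C (VI in E minor, IV in G major).

Em, F♯dim, Am, C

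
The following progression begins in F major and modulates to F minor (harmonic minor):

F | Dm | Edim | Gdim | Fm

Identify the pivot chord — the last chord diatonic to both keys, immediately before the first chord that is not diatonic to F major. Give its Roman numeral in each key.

Edim — vii° in F major, vii° in F minor

Chords diatonic to F major: F, Gm, Am, Bb, C, Dm, Edim.
Reading the progression, the first chord not in that set is Gdim, so the modulation leaves F major there.
The chord immediately before Gdim is Edim, which is diatonic to both keys: vii° in F major and vii° in F minor.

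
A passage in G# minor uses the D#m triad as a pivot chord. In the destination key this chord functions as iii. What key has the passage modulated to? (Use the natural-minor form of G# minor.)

The numeral iii denotes a minor triad on scale degree 3. With D# on degree 3, the tonic of the new key is B.
Degree 3 carries a minor triad in major keys, so the destination is B major.
Check: the diatonic triads of B major are B (I), C#m (ii), D#m (iii), E (IV), F# (V), G#m (vi), A#dim (vii°) — D#m is indeed iii.

B major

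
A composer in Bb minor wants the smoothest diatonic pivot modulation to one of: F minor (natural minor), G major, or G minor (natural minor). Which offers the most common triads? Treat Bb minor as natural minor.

Triads of Bb minor (natural minor): Bbm (i), Cdim (ii°), Db (III), Ebm (iv), Fm (v), Gb (VI), Ab (VII).
F minor (natural minor) shares 4: Bbm, Db, Fm, Ab.
G major shares 0: none.
G minor (natural minor) shares 0: none.
The most common triads (4) are shared with F minor.

F minor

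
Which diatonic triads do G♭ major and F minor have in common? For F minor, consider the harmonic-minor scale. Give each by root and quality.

Triads in G♭ major: G♭ major (I), A♭ minor (ii), B♭ minor (iii), C♭ major (IV), D♭ major (V), E♭ minor (vi), F diminished (vii°).
Triads in F minor (harmonic minor): F minor (i), G diminished (ii°), A♭ augmented (III+), B♭ minor (iv), C major (V), D♭ major (VI), E diminished (vii°).
Shared triads with their functions: B♭ minor (iii in G♭ major, iv in F minor); D♭ major (V in G♭ major, VI in F minor).

B♭m, D♭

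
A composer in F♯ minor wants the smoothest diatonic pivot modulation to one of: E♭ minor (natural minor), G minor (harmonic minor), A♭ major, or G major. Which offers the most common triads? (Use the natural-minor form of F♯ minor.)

Triads of F♯ minor (natural minor): F♯m (i), G♯dim (ii°), A (III), Bm (iv), C♯m (v), D (VI), E (VII).
E♭ minor (natural minor) shares 0: none.
G minor (harmonic minor) shares 1: D.
A♭ major shares 0: none.
G major shares 2: Bm, D.
The most common triads (2) are shared with G major.

G major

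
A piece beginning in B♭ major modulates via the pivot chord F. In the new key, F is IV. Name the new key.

The numeral IV denotes a major triad on scale degree 4. With F on degree 4, the tonic of the new key is C.
Degree 4 carries a major triad in major keys, so the destination is C major.
Check: the diatonic triads of C major are C (I), Dm (ii), Em (iii), F (IV), G (V), Am (vi), Bdim (vii°) — F is indeed IV.

C major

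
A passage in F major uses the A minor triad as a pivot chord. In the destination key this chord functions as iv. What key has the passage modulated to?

The numeral iv denotes a minor triad on scale degree 4. With A on degree 4, the tonic of the new key is E.
Degree 4 carries a minor triad in minor keys, so the destination is E minor.
Check: the diatonic triads of E minor (natural minor) are Em (i), F♯dim (ii°), G (III), Am (iv), Bm (v), C (VI), D (VII) — A minor is indeed iv.

E minor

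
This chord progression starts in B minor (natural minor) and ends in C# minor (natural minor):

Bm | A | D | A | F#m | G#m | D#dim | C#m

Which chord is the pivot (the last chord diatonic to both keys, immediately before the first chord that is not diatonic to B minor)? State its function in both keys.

Chords diatonic to B minor: Bm, C#dim, D, Em, F#m, G, A.
Reading the progression, the first chord not in that set is G#m, so the modulation leaves B minor there.
The chord immediately before G#m is F#m, which is diatonic to both keys: v in B minor and iv in C# minor.

F#m — v in B minor, iv in C# minor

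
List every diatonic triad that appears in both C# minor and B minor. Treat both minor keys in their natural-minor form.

Triads in C# minor (natural minor): C# minor (i), D# diminished (ii°), E major (III), F# minor (iv), G# minor (v), A major (VI), B major (VII).
Triads in B minor (natural minor): B minor (i), C# diminished (ii°), D major (III), E minor (iv), F# minor (v), G major (VI), A major (VII).
Shared triads with their functions: F# minor (iv in C# minor, v in B minor); A major (VI in C# minor, VII in B minor).

F#m, A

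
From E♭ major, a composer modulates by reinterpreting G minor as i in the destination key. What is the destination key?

G minor

The numeral i denotes a minor triad on scale degree 1. With G on degree 1, the tonic of the new key is G.
Degree 1 carries a minor triad in minor keys, so the destination is G minor.
Check: the diatonic triads of G minor (natural minor) are Gm (i), Adim (ii°), B♭ (III), Cm (iv), Dm (v), E♭ (VI), F (VII) — G minor is indeed i.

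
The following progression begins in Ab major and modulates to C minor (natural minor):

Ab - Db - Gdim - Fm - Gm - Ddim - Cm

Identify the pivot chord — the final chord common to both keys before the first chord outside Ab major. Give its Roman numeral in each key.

Chords diatonic to Ab major: Ab, Bbm, Cm, Db, Eb, Fm, Gdim.
Reading the progression, the first chord not in that set is Gm, so the modulation leaves Ab major there.
The chord immediately before Gm is Fm, which is diatonic to both keys: vi in Ab major and iv in C minor.

Fm — vi in Ab major, iv in C minor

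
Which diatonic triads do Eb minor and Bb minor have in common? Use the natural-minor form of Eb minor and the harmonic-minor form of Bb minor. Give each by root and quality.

Triads in Eb minor (natural minor): Ebm (i), Fdim (ii°), Gb (III), Abm (iv), Bbm (v), Cb (VI), Db (VII).
Triads in Bb minor (harmonic minor): Bbm (i), Cdim (ii°), Dbaug (III+), Ebm (iv), F (V), Gb (VI), Adim (vii°).
Shared triads with their functions: Ebm (i in Eb minor, iv in Bb minor); Gb (III in Eb minor, VI in Bb minor); Bbm (v in Eb minor, i in Bb minor).

Ebm, Gb, Bbm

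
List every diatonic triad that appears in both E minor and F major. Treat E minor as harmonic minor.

Am, C

Triads in E minor (harmonic minor): Em (i), F#dim (ii°), Gaug (III+), Am (iv), B (V), C (VI), D#dim (vii°).
Triads in F major: F (I), Gm (ii), Am (iii), Bb (IV), C (V), Dm (vi), Edim (vii°).
Shared triads with their functions: Am (iv in E minor, iii in F major); C (VI in E minor, V in F major).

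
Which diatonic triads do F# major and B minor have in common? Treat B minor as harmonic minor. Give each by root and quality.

F#

Triads in F# major: F# (I), G#m (ii), A#m (iii), B (IV), C# (V), D#m (vi), E#dim (vii°).
Triads in B minor (harmonic minor): Bm (i), C#dim (ii°), Daug (III+), Em (iv), F# (V), G (VI), A#dim (vii°).
Shared triads with their functions: F# (I in F# major, V in B minor).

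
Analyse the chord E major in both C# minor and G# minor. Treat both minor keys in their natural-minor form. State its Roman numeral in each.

III in C# minor; VI in G# minor

The scale of C# minor (natural minor) is C# D# E F# G# A B; E is degree 3, and the triad built there (E-G#-B) is major, so it is III.
The scale of G# minor (natural minor) is G# A# B C# D# E F#; E is degree 6, and the triad built there (E-G#-B) is major, so it is VI.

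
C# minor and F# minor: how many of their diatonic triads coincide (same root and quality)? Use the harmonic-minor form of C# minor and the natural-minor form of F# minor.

Diatonic triads of C# minor (harmonic minor): C# minor (i), D# diminished (ii°), E augmented (III+), F# minor (iv), G# major (V), A major (VI), B# diminished (vii°).
Diatonic triads of F# minor (natural minor): F# minor (i), G# diminished (ii°), A major (III), B minor (iv), C# minor (v), D major (VI), E major (VII).
Matching root and quality in both lists: C# minor, F# minor, A major.
That gives 3 common triads.

3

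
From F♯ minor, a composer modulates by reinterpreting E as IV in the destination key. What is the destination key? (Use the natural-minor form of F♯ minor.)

The numeral IV denotes a major triad on scale degree 4. With E on degree 4, the tonic of the new key is B.
Degree 4 carries a major triad in major keys, so the destination is B major.
Check: the diatonic triads of B major are B (I), C♯m (ii), D♯m (iii), E (IV), F♯ (V), G♯m (vi), A♯dim (vii°) — E is indeed IV.

B major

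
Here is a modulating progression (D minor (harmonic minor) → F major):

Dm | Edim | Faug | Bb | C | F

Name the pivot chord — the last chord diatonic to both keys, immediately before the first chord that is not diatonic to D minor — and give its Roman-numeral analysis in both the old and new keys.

Bb — VI in D minor, IV in F major

Chords diatonic to D minor: Dm, Edim, Faug, Gm, A, Bb, C#dim.
Reading the progression, the first chord not in that set is C, so the modulation leaves D minor there.
The chord immediately before C is Bb, which is diatonic to both keys: VI in D minor and IV in F major.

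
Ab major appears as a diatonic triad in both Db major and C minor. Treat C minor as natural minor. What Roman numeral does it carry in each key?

The scale of Db major is Db Eb F Gb Ab Bb C; Ab is degree 5, and the triad built there (Ab-C-Eb) is major, so it is V.
The scale of C minor (natural minor) is C D Eb F G Ab Bb; Ab is degree 6, and the triad built there (Ab-C-Eb) is major, so it is VI.

V in Db major; VI in C minor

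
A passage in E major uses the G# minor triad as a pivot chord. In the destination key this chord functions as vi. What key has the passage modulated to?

B major

The numeral vi denotes a minor triad on scale degree 6. With G# on degree 6, the tonic of the new key is B.
Degree 6 carries a minor triad in major keys, so the destination is B major.
Check: the diatonic triads of B major are B (I), C#m (ii), D#m (iii), E (IV), F# (V), G#m (vi), A#dim (vii°) — G# minor is indeed vi.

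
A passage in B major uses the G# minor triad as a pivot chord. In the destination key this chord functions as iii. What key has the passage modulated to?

E major

The numeral iii denotes a minor triad on scale degree 3. With G# on degree 3, the tonic of the new key is E.
Degree 3 carries a minor triad in major keys, so the destination is E major.
Check: the diatonic triads of E major are E (I), F#m (ii), G#m (iii), A (IV), B (V), C#m (vi), D#dim (vii°) — G# minor is indeed iii.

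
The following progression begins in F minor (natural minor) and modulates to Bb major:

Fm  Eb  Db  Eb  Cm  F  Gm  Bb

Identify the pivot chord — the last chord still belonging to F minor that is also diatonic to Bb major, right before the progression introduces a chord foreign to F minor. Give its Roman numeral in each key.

Cm — v in F minor, ii in Bb major

Chords diatonic to F minor: Fm, Gdim, Ab, Bbm, Cm, Db, Eb.
Reading the progression, the first chord not in that set is F, so the modulation leaves F minor there.
The chord immediately before F is Cm, which is diatonic to both keys: v in F minor and ii in Bb major.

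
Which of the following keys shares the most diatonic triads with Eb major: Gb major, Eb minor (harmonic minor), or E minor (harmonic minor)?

Eb minor

Triads of Eb major: Eb major (I), F minor (ii), G minor (iii), Ab major (IV), Bb major (V), C minor (vi), D diminished (vii°).
Gb major shares 0: none.
Eb minor (harmonic minor) shares 2: Bb, Ddim.
E minor (harmonic minor) shares 0: none.
The most common triads (2) are shared with Eb minor.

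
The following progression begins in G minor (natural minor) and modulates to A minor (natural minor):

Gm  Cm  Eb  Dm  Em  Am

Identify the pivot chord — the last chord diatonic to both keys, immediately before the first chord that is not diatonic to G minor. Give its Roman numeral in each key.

Chords diatonic to G minor: Gm, Adim, Bb, Cm, Dm, Eb, F.
Reading the progression, the first chord not in that set is Em, so the modulation leaves G minor there.
The chord immediately before Em is Dm, which is diatonic to both keys: v in G minor and iv in A minor.

Dm — v in G minor, iv in A minor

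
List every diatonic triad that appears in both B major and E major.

Triads in B major: B (I), C#m (ii), D#m (iii), E (IV), F# (V), G#m (vi), A#dim (vii°).
Triads in E major: E (I), F#m (ii), G#m (iii), A (IV), B (V), C#m (vi), D#dim (vii°).
Shared triads with their functions: B (I in B major, V in E major); C#m (ii in B major, vi in E major); E (IV in B major, I in E major); G#m (vi in B major, iii in E major).

B, C#m, E, G#m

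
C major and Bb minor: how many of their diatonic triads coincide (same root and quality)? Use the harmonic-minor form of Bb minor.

1

Diatonic triads of C major: C (I), Dm (ii), Em (iii), F (IV), G (V), Am (vi), Bdim (vii°).
Diatonic triads of Bb minor (harmonic minor): Bbm (i), Cdim (ii°), Dbaug (III+), Ebm (iv), F (V), Gb (VI), Adim (vii°).
Matching root and quality in both lists: F.
That gives 1 common triad.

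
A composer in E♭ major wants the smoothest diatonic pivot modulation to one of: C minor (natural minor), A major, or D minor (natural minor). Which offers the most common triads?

Triads of E♭ major: E♭ (I), Fm (ii), Gm (iii), A♭ (IV), B♭ (V), Cm (vi), Ddim (vii°).
C minor (natural minor) shares 7: E♭, Fm, Gm, A♭, B♭, Cm, Ddim.
A major shares 0: none.
D minor (natural minor) shares 2: Gm, B♭.
The most common triads (7) are shared with C minor.

C minor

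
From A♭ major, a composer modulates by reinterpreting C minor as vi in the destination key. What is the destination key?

E♭ major

The numeral vi denotes a minor triad on scale degree 6. With C on degree 6, the tonic of the new key is E♭.
Degree 6 carries a minor triad in major keys, so the destination is E♭ major.
Check: the diatonic triads of E♭ major are E♭ (I), Fm (ii), Gm (iii), A♭ (IV), B♭ (V), Cm (vi), Ddim (vii°) — C minor is indeed vi.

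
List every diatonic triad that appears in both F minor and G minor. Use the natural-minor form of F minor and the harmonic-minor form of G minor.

Cm, E♭

Triads in F minor (natural minor): F minor (i), G diminished (ii°), A♭ major (III), B♭ minor (iv), C minor (v), D♭ major (VI), E♭ major (VII).
Triads in G minor (harmonic minor): G minor (i), A diminished (ii°), B♭ augmented (III+), C minor (iv), D major (V), E♭ major (VI), F♯ diminished (vii°).
Shared triads with their functions: C minor (v in F minor, iv in G minor); E♭ major (VII in F minor, VI in G minor).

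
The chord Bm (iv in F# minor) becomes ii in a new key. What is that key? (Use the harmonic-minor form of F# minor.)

The numeral ii denotes a minor triad on scale degree 2. With B on degree 2, the tonic of the new key is A.
Degree 2 carries a minor triad in major keys, so the destination is A major.
Check: the diatonic triads of A major are A (I), Bm (ii), C#m (iii), D (IV), E (V), F#m (vi), G#dim (vii°) — Bm is indeed ii.

A major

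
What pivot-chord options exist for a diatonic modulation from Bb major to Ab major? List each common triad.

Triads in Bb major: Bb (I), Cm (ii), Dm (iii), Eb (IV), F (V), Gm (vi), Adim (vii°).
Triads in Ab major: Ab (I), Bbm (ii), Cm (iii), Db (IV), Eb (V), Fm (vi), Gdim (vii°).
Shared triads with their functions: Cm (ii in Bb major, iii in Ab major); Eb (IV in Bb major, V in Ab major).

Cm, Eb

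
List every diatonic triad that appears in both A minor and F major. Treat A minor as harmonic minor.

Triads in A minor (harmonic minor): Am (i), Bdim (ii°), Caug (III+), Dm (iv), E (V), F (VI), G#dim (vii°).
Triads in F major: F (I), Gm (ii), Am (iii), Bb (IV), C (V), Dm (vi), Edim (vii°).
Shared triads with their functions: Am (i in A minor, iii in F major); Dm (iv in A minor, vi in F major); F (VI in A minor, I in F major).

Am, Dm, F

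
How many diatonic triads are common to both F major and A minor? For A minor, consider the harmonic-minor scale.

3

Diatonic triads of F major: F (I), Gm (ii), Am (iii), Bb (IV), C (V), Dm (vi), Edim (vii°).
Diatonic triads of A minor (harmonic minor): Am (i), Bdim (ii°), Caug (III+), Dm (iv), E (V), F (VI), G#dim (vii°).
Matching root and quality in both lists: F, Am, Dm.
That gives 3 common triads.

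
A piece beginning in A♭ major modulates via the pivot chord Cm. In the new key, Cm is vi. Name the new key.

The numeral vi denotes a minor triad on scale degree 6. With C on degree 6, the tonic of the new key is E♭.
Degree 6 carries a minor triad in major keys, so the destination is E♭ major.
Check: the diatonic triads of E♭ major are E♭ (I), Fm (ii), Gm (iii), A♭ (IV), B♭ (V), Cm (vi), Ddim (vii°) — Cm is indeed vi.

E♭ major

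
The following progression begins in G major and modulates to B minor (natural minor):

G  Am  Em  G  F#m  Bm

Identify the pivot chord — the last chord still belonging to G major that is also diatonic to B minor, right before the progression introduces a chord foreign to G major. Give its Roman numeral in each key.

Chords diatonic to G major: G, Am, Bm, C, D, Em, F#dim.
Reading the progression, the first chord not in that set is F#m, so the modulation leaves G major there.
The chord immediately before F#m is G, which is diatonic to both keys: I in G major and VI in B minor.

G — I in G major, VI in B minor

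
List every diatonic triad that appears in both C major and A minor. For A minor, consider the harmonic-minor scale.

Triads in C major: C major (I), D minor (ii), E minor (iii), F major (IV), G major (V), A minor (vi), B diminished (vii°).
Triads in A minor (harmonic minor): A minor (i), B diminished (ii°), C augmented (III+), D minor (iv), E major (V), F major (VI), G# diminished (vii°).
Shared triads with their functions: D minor (ii in C major, iv in A minor); F major (IV in C major, VI in A minor); A minor (vi in C major, i in A minor); B diminished (vii° in C major, ii° in A minor).

Dm, F, Am, Bdim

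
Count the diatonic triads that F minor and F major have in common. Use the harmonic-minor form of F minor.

Diatonic triads of F minor (harmonic minor): Fm (i), Gdim (ii°), Abaug (III+), Bbm (iv), C (V), Db (VI), Edim (vii°).
Diatonic triads of F major: F (I), Gm (ii), Am (iii), Bb (IV), C (V), Dm (vi), Edim (vii°).
Matching root and quality in both lists: C, Edim.
That gives 2 common triads.

2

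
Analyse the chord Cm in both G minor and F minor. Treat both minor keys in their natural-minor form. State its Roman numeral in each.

iv in G minor; v in F minor

The scale of G minor (natural minor) is G A Bb C D Eb F; C is degree 4, and the triad built there (C-Eb-G) is minor, so it is iv.
The scale of F minor (natural minor) is F G Ab Bb C Db Eb; C is degree 5, and the triad built there (C-Eb-G) is minor, so it is v.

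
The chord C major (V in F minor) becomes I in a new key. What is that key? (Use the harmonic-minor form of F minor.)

C major

The numeral I denotes a major triad on scale degree 1. With C on degree 1, the tonic of the new key is C.
Degree 1 carries a major triad in major keys, so the destination is C major.
Check: the diatonic triads of C major are C (I), Dm (ii), Em (iii), F (IV), G (V), Am (vi), Bdim (vii°) — C major is indeed I.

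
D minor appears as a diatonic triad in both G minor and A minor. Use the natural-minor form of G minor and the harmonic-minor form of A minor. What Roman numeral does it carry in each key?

The scale of G minor (natural minor) is G A Bb C D Eb F; D is degree 5, and the triad built there (D-F-A) is minor, so it is v.
The scale of A minor (harmonic minor) is A B C D E F G#; D is degree 4, and the triad built there (D-F-A) is minor, so it is iv.

v in G minor; iv in A minor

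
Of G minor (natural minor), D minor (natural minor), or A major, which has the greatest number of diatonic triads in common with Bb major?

G minor

Triads of Bb major: Bb (I), Cm (ii), Dm (iii), Eb (IV), F (V), Gm (vi), Adim (vii°).
G minor (natural minor) shares 7: Bb, Cm, Dm, Eb, F, Gm, Adim.
D minor (natural minor) shares 4: Bb, Dm, F, Gm.
A major shares 0: none.
The most common triads (7) are shared with G minor.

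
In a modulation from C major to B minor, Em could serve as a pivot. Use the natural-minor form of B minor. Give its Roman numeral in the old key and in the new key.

iii in C major; iv in B minor

The scale of C major is C D E F G A B; E is degree 3, and the triad built there (E-G-B) is minor, so it is iii.
The scale of B minor (natural minor) is B C# D E F# G A; E is degree 4, and the triad built there (E-G-B) is minor, so it is iv.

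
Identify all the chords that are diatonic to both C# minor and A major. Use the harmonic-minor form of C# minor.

C#m, F#m, A

Triads in C# minor (harmonic minor): C#m (i), D#dim (ii°), Eaug (III+), F#m (iv), G# (V), A (VI), B#dim (vii°).
Triads in A major: A (I), Bm (ii), C#m (iii), D (IV), E (V), F#m (vi), G#dim (vii°).
Shared triads with their functions: C#m (i in C# minor, iii in A major); F#m (iv in C# minor, vi in A major); A (VI in C# minor, I in A major).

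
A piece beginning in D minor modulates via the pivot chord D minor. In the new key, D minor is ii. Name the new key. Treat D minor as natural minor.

C major

The numeral ii denotes a minor triad on scale degree 2. With D on degree 2, the tonic of the new key is C.
Degree 2 carries a minor triad in major keys, so the destination is C major.
Check: the diatonic triads of C major are C (I), Dm (ii), Em (iii), F (IV), G (V), Am (vi), Bdim (vii°) — D minor is indeed ii.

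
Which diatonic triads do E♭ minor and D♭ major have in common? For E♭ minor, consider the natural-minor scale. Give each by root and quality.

Triads in E♭ minor (natural minor): E♭m (i), Fdim (ii°), G♭ (III), A♭m (iv), B♭m (v), C♭ (VI), D♭ (VII).
Triads in D♭ major: D♭ (I), E♭m (ii), Fm (iii), G♭ (IV), A♭ (V), B♭m (vi), Cdim (vii°).
Shared triads with their functions: E♭m (i in E♭ minor, ii in D♭ major); G♭ (III in E♭ minor, IV in D♭ major); B♭m (v in E♭ minor, vi in D♭ major); D♭ (VII in E♭ minor, I in D♭ major).

E♭m, G♭, B♭m, D♭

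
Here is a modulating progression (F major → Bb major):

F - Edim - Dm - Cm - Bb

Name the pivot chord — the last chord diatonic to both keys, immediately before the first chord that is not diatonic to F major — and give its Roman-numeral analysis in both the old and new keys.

Dm — vi in F major, iii in Bb major

Chords diatonic to F major: F, Gm, Am, Bb, C, Dm, Edim.
Reading the progression, the first chord not in that set is Cm, so the modulation leaves F major there.
The chord immediately before Cm is Dm, which is diatonic to both keys: vi in F major and iii in Bb major.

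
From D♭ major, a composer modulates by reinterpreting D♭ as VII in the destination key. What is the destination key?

E♭ minor

The numeral VII denotes a major triad on scale degree 7. With D♭ on degree 7, the tonic of the new key is E♭.
Degree 7 carries a major triad in natural-minor keys, so the destination is E♭ minor.
Check: the diatonic triads of E♭ minor (natural minor) are E♭m (i), Fdim (ii°), G♭ (III), A♭m (iv), B♭m (v), C♭ (VI), D♭ (VII) — D♭ is indeed VII.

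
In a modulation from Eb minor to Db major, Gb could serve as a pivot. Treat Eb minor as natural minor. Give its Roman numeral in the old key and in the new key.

III in Eb minor; IV in Db major

The scale of Eb minor (natural minor) is Eb F Gb Ab Bb Cb Db; Gb is degree 3, and the triad built there (Gb-Bb-Db) is major, so it is III.
The scale of Db major is Db Eb F Gb Ab Bb C; Gb is degree 4, and the triad built there (Gb-Bb-Db) is major, so it is IV.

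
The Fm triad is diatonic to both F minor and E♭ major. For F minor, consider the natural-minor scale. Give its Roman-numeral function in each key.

The scale of F minor (natural minor) is F G A♭ B♭ C D♭ E♭; F is degree 1, and the triad built there (F-A♭-C) is minor, so it is i.
The scale of E♭ major is E♭ F G A♭ B♭ C D; F is degree 2, and the triad built there (F-A♭-C) is minor, so it is ii.

i in F minor; ii in E♭ major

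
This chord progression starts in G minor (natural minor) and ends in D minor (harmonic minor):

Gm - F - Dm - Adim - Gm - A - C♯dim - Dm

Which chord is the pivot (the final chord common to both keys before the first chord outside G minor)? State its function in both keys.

Gm — i in G minor, iv in D minor

Chords diatonic to G minor: Gm, Adim, B♭, Cm, Dm, E♭, F.
Reading the progression, the first chord not in that set is A, so the modulation leaves G minor there.
The chord immediately before A is Gm, which is diatonic to both keys: i in G minor and iv in D minor.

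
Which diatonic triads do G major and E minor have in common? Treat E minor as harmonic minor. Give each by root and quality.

Triads in G major: G major (I), A minor (ii), B minor (iii), C major (IV), D major (V), E minor (vi), F♯ diminished (vii°).
Triads in E minor (harmonic minor): E minor (i), F♯ diminished (ii°), G augmented (III+), A minor (iv), B major (V), C major (VI), D♯ diminished (vii°).
Shared triads with their functions: A minor (ii in G major, iv in E minor); C major (IV in G major, VI in E minor); E minor (vi in G major, i in E minor); F♯ diminished (vii° in G major, ii° in E minor).

Am, C, Em, F♯dim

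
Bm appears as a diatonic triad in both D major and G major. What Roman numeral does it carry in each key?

vi in D major; iii in G major

The scale of D major is D E F# G A B C#; B is degree 6, and the triad built there (B-D-F#) is minor, so it is vi.
The scale of G major is G A B C D E F#; B is degree 3, and the triad built there (B-D-F#) is minor, so it is iii.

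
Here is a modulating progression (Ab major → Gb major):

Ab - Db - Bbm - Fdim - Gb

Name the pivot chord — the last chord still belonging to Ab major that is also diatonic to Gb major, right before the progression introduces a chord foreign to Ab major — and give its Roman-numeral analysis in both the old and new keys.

Chords diatonic to Ab major: Ab, Bbm, Cm, Db, Eb, Fm, Gdim.
Reading the progression, the first chord not in that set is Fdim, so the modulation leaves Ab major there.
The chord immediately before Fdim is Bbm, which is diatonic to both keys: ii in Ab major and iii in Gb major.

Bbm — ii in Ab major, iii in Gb major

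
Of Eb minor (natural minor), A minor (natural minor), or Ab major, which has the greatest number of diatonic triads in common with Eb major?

Triads of Eb major: Eb (I), Fm (ii), Gm (iii), Ab (IV), Bb (V), Cm (vi), Ddim (vii°).
Eb minor (natural minor) shares 0: none.
A minor (natural minor) shares 0: none.
Ab major shares 4: Eb, Fm, Ab, Cm.
The most common triads (4) are shared with Ab major.

Ab major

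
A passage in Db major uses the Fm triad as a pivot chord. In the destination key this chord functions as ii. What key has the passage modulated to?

The numeral ii denotes a minor triad on scale degree 2. With F on degree 2, the tonic of the new key is Eb.
Degree 2 carries a minor triad in major keys, so the destination is Eb major.
Check: the diatonic triads of Eb major are Eb (I), Fm (ii), Gm (iii), Ab (IV), Bb (V), Cm (vi), Ddim (vii°) — Fm is indeed ii.

Eb major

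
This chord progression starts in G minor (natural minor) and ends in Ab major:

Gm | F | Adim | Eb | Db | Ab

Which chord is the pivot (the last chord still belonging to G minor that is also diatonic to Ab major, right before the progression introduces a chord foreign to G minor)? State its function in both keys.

Chords diatonic to G minor: Gm, Adim, Bb, Cm, Dm, Eb, F.
Reading the progression, the first chord not in that set is Db, so the modulation leaves G minor there.
The chord immediately before Db is Eb, which is diatonic to both keys: VI in G minor and V in Ab major.

Eb — VI in G minor, V in Ab major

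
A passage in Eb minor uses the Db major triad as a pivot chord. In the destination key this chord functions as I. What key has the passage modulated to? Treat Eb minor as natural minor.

Db major

The numeral I denotes a major triad on scale degree 1. With Db on degree 1, the tonic of the new key is Db.
Degree 1 carries a major triad in major keys, so the destination is Db major.
Check: the diatonic triads of Db major are Db (I), Ebm (ii), Fm (iii), Gb (IV), Ab (V), Bbm (vi), Cdim (vii°) — Db major is indeed I.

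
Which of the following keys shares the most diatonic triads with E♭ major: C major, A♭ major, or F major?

Triads of E♭ major: E♭ (I), Fm (ii), Gm (iii), A♭ (IV), B♭ (V), Cm (vi), Ddim (vii°).
C major shares 0: none.
A♭ major shares 4: E♭, Fm, A♭, Cm.
F major shares 2: Gm, B♭.
The most common triads (4) are shared with A♭ major.

A♭ major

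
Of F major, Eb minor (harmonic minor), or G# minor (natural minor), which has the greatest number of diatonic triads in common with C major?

Triads of C major: C major (I), D minor (ii), E minor (iii), F major (IV), G major (V), A minor (vi), B diminished (vii°).
F major shares 4: C, Dm, F, Am.
Eb minor (harmonic minor) shares 0: none.
G# minor (natural minor) shares 0: none.
The most common triads (4) are shared with F major.

F major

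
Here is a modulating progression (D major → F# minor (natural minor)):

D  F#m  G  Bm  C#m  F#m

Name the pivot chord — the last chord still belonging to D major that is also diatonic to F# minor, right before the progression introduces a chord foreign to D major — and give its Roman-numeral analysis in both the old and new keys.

Bm — vi in D major, iv in F# minor

Chords diatonic to D major: D, Em, F#m, G, A, Bm, C#dim.
Reading the progression, the first chord not in that set is C#m, so the modulation leaves D major there.
The chord immediately before C#m is Bm, which is diatonic to both keys: vi in D major and iv in F# minor.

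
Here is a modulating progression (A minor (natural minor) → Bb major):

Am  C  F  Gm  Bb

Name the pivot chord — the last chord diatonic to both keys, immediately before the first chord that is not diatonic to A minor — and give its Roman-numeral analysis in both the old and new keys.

Chords diatonic to A minor: Am, Bdim, C, Dm, Em, F, G.
Reading the progression, the first chord not in that set is Gm, so the modulation leaves A minor there.
The chord immediately before Gm is F, which is diatonic to both keys: VI in A minor and V in Bb major.

F — VI in A minor, V in Bb major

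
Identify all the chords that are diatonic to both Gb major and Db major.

Triads in Gb major: Gb (I), Abm (ii), Bbm (iii), Cb (IV), Db (V), Ebm (vi), Fdim (vii°).
Triads in Db major: Db (I), Ebm (ii), Fm (iii), Gb (IV), Ab (V), Bbm (vi), Cdim (vii°).
Shared triads with their functions: Gb (I in Gb major, IV in Db major); Bbm (iii in Gb major, vi in Db major); Db (V in Gb major, I in Db major); Ebm (vi in Gb major, ii in Db major).

Gb, Bbm, Db, Ebm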